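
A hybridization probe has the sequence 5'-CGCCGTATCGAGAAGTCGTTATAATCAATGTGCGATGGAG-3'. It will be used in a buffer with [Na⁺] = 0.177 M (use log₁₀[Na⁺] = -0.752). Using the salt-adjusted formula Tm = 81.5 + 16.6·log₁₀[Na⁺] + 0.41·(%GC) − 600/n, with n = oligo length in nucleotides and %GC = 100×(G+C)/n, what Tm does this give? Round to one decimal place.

Length n = 40. Scanning the sequence gives C=7, T=10, A=11, G=12.
G+C = 19, so %GC = 19/40 × 100 = 47.5%
Salt term: 16.6 × (-0.752) = -12.483
GC term: 0.41 × 47.5 = 19.475; length term: −600/40 = −15
Tm = 81.5 + (-12.483) + 19.475 − 15 = 73.492 → 73.5°C

73.5°C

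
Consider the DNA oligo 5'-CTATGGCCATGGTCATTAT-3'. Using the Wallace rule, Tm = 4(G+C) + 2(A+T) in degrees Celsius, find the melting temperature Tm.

54°C

Scanning the sequence gives A=4, G=4, C=4, T=7.
So N_AT = 11 and N_GC = 8.
Tm = 2×11 + 4×8 = 54°C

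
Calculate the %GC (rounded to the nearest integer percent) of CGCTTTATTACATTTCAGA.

Base counts: T=8, C=4, A=5, G=2
G+C = 2 + 4 = 6 out of 19 bases
%GC = 6/19 × 100 = 31.58% ≈ 32%

32%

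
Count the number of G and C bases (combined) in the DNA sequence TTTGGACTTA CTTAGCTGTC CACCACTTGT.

13

Scanning the sequence gives G=5, A=5, C=8, T=12.
Total G or C: 5 + 8 = 13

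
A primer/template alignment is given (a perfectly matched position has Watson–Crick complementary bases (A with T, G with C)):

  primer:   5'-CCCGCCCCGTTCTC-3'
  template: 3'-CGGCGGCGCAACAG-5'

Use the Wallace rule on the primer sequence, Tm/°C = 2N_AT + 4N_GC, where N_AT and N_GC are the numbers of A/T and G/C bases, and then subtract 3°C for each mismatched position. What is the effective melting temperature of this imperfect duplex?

Primer base counts: A=0, T=3, G=2, C=9 → A+T=3, G+C=11
Perfect-match Tm = 2(3) + 4(11) = 6 + 44 = 50°C
Mismatches (positions where the bases are not complementary): 3 (at positions 1, 7, 12)
Effective Tm = 50 − 3×3 = 50 − 9 = 41°C

41°C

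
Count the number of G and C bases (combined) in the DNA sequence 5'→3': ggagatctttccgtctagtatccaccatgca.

15

T=9, G=6, A=7, C=9
G+C = 6 + 9 = 15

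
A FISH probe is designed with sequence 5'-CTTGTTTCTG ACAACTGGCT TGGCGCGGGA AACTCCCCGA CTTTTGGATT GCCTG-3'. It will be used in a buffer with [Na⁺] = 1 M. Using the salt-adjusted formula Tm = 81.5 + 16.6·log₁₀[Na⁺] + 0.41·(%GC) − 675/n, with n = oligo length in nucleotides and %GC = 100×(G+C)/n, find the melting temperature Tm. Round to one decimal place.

91.6°C

Length n = 55. Counting bases: G=15, C=15, A=8, T=17
G+C = 30, so %GC = 30/55 × 100 = 54.545%
Salt term: 16.6 × (0) = 0
GC term: 0.41 × 54.545 = 22.363; length term: −675/55 = −12.273
Tm = 81.5 + (0) + 22.363 − 12.273 = 91.59 → 91.6°C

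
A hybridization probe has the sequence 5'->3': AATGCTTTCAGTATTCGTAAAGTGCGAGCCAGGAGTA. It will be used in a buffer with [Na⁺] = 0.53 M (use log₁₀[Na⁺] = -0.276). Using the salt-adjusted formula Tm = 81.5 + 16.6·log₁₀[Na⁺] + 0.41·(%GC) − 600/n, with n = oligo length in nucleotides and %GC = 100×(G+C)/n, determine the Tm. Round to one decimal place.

Length n = 37. Scanning the sequence gives C=6, T=10, G=10, A=11.
G+C = 16, so %GC = 16/37 × 100 = 43.243%
Salt term: 16.6 × (-0.276) = -4.582
GC term: 0.41 × 43.243 = 17.73; length term: −600/37 = −16.216
Tm = 81.5 + (-4.582) + 17.73 − 16.216 = 78.432 → 78.4°C

78.4°C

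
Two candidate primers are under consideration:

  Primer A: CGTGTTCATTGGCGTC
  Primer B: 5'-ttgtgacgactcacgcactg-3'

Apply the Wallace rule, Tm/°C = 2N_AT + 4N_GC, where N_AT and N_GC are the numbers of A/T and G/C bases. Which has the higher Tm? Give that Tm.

Primer A: A+T=7, G+C=9 → Tm = 2(7)+4(9) = 50°C
Primer B: A+T=9, G+C=11 → Tm = 2(9)+4(11) = 62°C
50°C vs 62°C → primer B is higher.

Primer B, 62°C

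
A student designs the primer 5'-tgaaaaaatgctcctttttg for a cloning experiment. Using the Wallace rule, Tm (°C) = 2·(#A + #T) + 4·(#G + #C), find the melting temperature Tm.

52°C

Counting bases: G=3, A=6, C=3, T=8
So N_AT = 14 and N_GC = 6.
Tm = 2×14 + 4×6 = 52°C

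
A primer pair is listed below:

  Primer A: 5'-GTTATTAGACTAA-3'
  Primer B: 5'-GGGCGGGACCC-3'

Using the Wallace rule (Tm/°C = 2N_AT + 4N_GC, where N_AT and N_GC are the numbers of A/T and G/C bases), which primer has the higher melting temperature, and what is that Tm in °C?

Primer A: A+T=10, G+C=3 → Tm = 2(10)+4(3) = 32°C
Primer B: A+T=1, G+C=10 → Tm = 2(1)+4(10) = 42°C
32°C vs 42°C → primer B is higher.

Primer B, 42°C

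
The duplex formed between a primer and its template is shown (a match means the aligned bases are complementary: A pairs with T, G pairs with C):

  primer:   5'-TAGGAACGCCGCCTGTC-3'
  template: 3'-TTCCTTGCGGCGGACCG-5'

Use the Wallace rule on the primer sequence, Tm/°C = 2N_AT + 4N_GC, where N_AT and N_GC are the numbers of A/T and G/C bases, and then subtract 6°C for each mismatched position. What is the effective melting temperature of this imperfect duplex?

Primer base counts: A=3, T=3, G=5, C=6 → A+T=6, G+C=11
Perfect-match Tm = 2(6) + 4(11) = 12 + 44 = 56°C
Mismatches (positions where the bases are not complementary): 2 (at positions 1, 16)
Effective Tm = 56 − 2×6 = 56 − 12 = 44°C

44°C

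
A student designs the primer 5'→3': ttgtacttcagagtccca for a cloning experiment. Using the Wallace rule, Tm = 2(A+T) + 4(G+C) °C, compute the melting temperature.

Counting bases: A=4, C=5, G=3, T=6
AT pairs contribute 10, GC pairs contribute 8.
Tm = 2(10) + 4(8) = 20 + 32 = 52°C

52°C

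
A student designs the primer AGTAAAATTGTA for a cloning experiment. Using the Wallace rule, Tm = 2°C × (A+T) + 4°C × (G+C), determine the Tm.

28°C

Base counts: C=0, A=6, G=2, T=4
So N_AT = 10 and N_GC = 2.
Tm = 4·2 + 2·10 = 8 + 20 = 28°C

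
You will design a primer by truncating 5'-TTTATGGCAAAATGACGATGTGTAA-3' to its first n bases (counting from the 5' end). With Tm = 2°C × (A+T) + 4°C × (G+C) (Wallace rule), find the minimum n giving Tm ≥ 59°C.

First 21 bases: TTTATGGCAAAATGACGATGT → Tm = 56°C (< 59°C)
First 22 bases: TTTATGGCAAAATGACGATGTG → Tm = 60°C (≥ 59°C)
Since every base adds ≥2°C, Tm only increases with n, so the threshold is first crossed at n = 22.

n = 22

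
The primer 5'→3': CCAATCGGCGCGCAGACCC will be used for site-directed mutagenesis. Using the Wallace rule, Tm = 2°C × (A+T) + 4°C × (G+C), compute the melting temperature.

Scanning the sequence gives C=9, G=5, A=4, T=1.
AT pairs contribute 5, GC pairs contribute 14.
Tm = 2(5) + 4(14) = 10 + 56 = 66°C

66°C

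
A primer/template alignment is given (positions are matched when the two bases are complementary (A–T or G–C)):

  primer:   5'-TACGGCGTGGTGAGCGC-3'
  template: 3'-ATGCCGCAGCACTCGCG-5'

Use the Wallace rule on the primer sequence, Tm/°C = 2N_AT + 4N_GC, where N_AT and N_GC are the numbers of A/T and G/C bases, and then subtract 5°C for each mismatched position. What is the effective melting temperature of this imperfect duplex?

53°C

Primer base counts: A=2, T=3, G=8, C=4 → A+T=5, G+C=12
Perfect-match Tm = 2(5) + 4(12) = 10 + 48 = 58°C
Mismatches (positions where the bases are not complementary): 1 (at position 9)
Effective Tm = 58 − 1×5 = 58 − 5 = 53°C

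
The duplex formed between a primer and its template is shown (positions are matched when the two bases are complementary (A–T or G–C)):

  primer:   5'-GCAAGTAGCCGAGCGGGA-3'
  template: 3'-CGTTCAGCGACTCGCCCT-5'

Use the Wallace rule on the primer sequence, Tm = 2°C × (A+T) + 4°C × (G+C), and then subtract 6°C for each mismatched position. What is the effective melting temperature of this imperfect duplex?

48°C

Primer base counts: A=5, T=1, G=8, C=4 → A+T=6, G+C=12
Perfect-match Tm = 2(6) + 4(12) = 12 + 48 = 60°C
Mismatches (positions where the bases are not complementary): 2 (at positions 7, 10)
Effective Tm = 60 − 2×6 = 60 − 12 = 48°C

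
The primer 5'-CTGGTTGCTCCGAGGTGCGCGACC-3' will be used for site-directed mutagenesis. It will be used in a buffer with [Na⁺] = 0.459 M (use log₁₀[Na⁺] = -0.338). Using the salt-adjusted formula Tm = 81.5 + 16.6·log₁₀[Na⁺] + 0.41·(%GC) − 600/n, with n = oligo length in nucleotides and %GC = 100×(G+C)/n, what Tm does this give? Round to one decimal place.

79.9°C

Length n = 24. Counting bases: C=8, G=9, T=5, A=2
G+C = 17, so %GC = 17/24 × 100 = 70.833%
Salt term: 16.6 × (-0.338) = -5.611
GC term: 0.41 × 70.833 = 29.042; length term: −600/24 = −25
Tm = 81.5 + (-5.611) + 29.042 − 25 = 79.931 → 79.9°C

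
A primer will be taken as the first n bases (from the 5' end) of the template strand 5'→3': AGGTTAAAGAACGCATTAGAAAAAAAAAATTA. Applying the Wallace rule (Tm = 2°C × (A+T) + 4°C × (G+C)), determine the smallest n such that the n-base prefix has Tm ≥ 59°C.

n = 23

First 22 bases: AGGTTAAAGAACGCATTAGAAA → Tm = 58°C (< 59°C)
First 23 bases: AGGTTAAAGAACGCATTAGAAAA → Tm = 60°C (≥ 59°C)
Each additional base adds 2°C (A/T) or 4°C (G/C), so Tm is non-decreasing in n; n = 23 is the first length to reach 59°C.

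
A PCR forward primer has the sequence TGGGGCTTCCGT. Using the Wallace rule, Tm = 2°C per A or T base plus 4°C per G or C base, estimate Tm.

40°C

Scanning the sequence gives G=5, A=0, C=3, T=4.
A+T = 4, G+C = 8
Tm = 4·8 + 2·4 = 32 + 8 = 40°C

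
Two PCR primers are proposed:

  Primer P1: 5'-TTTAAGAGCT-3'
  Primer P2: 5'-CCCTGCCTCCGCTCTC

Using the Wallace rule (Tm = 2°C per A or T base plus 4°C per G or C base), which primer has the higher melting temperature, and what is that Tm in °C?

Primer P2, 56°C

Primer P1: A+T=7, G+C=3 → Tm = 2(7)+4(3) = 26°C
Primer P2: A+T=4, G+C=12 → Tm = 2(4)+4(12) = 56°C
26°C vs 56°C → primer P2 is higher.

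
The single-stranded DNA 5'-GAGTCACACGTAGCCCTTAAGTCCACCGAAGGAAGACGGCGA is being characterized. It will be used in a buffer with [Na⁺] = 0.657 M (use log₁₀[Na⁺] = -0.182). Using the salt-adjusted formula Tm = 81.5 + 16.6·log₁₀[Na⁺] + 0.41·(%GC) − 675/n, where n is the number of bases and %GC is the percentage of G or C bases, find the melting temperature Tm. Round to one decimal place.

Length n = 42. Scanning the sequence gives G=12, A=13, C=12, T=5.
G+C = 24, so %GC = 24/42 × 100 = 57.143%
Salt term: 16.6 × (-0.182) = -3.021
GC term: 0.41 × 57.143 = 23.429; length term: −675/42 = −16.071
Tm = 81.5 + (-3.021) + 23.429 − 16.071 = 85.837 → 85.8°C

85.8°C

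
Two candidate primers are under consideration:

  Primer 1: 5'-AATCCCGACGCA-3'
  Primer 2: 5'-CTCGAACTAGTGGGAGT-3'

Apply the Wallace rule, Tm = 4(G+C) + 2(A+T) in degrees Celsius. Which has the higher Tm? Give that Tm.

Primer 2, 52°C

Primer 1: A+T=5, G+C=7 → Tm = 2(5)+4(7) = 38°C
Primer 2: A+T=8, G+C=9 → Tm = 2(8)+4(9) = 52°C
38°C vs 52°C → primer 2 is higher.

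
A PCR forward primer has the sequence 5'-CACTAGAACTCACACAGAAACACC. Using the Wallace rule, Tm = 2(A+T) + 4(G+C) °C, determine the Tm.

70°C

Counting bases: T=2, C=9, A=11, G=2
So N_AT = 13 and N_GC = 11.
Tm = 4·11 + 2·13 = 44 + 26 = 70°C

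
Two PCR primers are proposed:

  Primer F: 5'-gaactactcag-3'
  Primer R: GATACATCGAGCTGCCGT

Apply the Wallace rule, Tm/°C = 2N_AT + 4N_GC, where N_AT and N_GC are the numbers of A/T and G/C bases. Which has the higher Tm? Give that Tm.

Primer F: A+T=6, G+C=5 → Tm = 2(6)+4(5) = 32°C
Primer R: A+T=8, G+C=10 → Tm = 2(8)+4(10) = 56°C
32°C vs 56°C → primer R is higher.

Primer R, 56°C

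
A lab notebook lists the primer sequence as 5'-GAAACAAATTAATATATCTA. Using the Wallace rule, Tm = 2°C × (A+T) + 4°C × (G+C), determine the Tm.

Counting bases: C=2, T=6, G=1, A=11
AT pairs contribute 17, GC pairs contribute 3.
Tm = 2(17) + 4(3) = 34 + 12 = 46°C

46°C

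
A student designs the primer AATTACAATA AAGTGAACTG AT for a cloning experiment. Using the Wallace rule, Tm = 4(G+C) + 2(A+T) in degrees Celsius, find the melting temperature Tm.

G=3, A=11, T=6, C=2
AT pairs contribute 17, GC pairs contribute 5.
Tm = 4·5 + 2·17 = 20 + 34 = 54°C

54°C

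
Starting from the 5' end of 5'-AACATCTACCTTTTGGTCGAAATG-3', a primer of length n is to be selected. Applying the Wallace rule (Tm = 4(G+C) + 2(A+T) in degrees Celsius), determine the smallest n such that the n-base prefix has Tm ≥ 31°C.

n = 12

First 11 bases: AACATCTACCT → Tm = 30°C (< 31°C)
First 12 bases: AACATCTACCTT → Tm = 32°C (≥ 31°C)
Since every base adds ≥2°C, Tm only increases with n, so the threshold is first crossed at n = 12.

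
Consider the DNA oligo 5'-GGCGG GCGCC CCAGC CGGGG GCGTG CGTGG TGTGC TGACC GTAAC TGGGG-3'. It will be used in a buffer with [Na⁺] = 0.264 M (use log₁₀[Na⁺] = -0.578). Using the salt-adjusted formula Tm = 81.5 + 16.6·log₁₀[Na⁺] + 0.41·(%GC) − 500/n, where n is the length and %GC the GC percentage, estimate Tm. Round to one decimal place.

Length n = 50. Scanning the sequence gives A=4, G=25, T=7, C=14.
G+C = 39, so %GC = 39/50 × 100 = 78%
Salt term: 16.6 × (-0.578) = -9.595
GC term: 0.41 × 78 = 31.98; length term: −500/50 = −10
Tm = 81.5 + (-9.595) + 31.98 − 10 = 93.885 → 93.9°C

93.9°C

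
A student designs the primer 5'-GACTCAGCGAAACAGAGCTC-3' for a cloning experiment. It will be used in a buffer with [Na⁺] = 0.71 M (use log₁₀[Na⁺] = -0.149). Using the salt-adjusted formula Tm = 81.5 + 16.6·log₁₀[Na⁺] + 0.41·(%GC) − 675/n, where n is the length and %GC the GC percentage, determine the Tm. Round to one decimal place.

Length n = 20. Counting bases: G=5, T=2, A=7, C=6
G+C = 11, so %GC = 11/20 × 100 = 55%
Salt term: 16.6 × (-0.149) = -2.473
GC term: 0.41 × 55 = 22.55; length term: −675/20 = −33.75
Tm = 81.5 + (-2.473) + 22.55 − 33.75 = 67.827 → 67.8°C

67.8°C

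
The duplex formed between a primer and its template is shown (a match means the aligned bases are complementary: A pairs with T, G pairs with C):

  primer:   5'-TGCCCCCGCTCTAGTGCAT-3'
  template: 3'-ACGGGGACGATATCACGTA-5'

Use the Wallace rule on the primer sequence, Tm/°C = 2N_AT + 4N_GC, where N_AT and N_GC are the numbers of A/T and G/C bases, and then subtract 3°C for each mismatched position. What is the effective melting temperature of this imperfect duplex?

Primer base counts: A=2, T=5, G=4, C=8 → A+T=7, G+C=12
Perfect-match Tm = 2(7) + 4(12) = 14 + 48 = 62°C
Mismatches (positions where the bases are not complementary): 2 (at positions 7, 11)
Effective Tm = 62 − 2×3 = 62 − 6 = 56°C

56°C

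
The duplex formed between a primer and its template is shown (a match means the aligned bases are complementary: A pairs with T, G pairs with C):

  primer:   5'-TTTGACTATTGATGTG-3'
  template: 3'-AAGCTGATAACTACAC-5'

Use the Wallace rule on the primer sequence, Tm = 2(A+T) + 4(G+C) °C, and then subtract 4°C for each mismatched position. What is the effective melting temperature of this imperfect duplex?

Primer base counts: A=3, T=8, G=4, C=1 → A+T=11, G+C=5
Perfect-match Tm = 2(11) + 4(5) = 22 + 20 = 42°C
Mismatches (positions where the bases are not complementary): 1 (at position 3)
Effective Tm = 42 − 1×4 = 42 − 4 = 38°C

38°C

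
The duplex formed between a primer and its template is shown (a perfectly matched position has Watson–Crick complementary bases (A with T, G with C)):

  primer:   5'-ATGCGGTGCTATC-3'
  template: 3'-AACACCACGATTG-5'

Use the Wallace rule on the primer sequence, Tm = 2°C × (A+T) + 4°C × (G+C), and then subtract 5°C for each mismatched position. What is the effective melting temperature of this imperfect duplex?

Primer base counts: A=2, T=4, G=4, C=3 → A+T=6, G+C=7
Perfect-match Tm = 2(6) + 4(7) = 12 + 28 = 40°C
Mismatches (positions where the bases are not complementary): 3 (at positions 1, 4, 12)
Effective Tm = 40 − 3×5 = 40 − 15 = 25°C

25°C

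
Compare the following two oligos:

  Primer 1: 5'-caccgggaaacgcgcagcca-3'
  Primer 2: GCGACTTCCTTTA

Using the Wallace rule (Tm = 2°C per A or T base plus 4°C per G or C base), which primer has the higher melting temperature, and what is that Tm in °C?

Primer 1: A+T=6, G+C=14 → Tm = 2(6)+4(14) = 68°C
Primer 2: A+T=7, G+C=6 → Tm = 2(7)+4(6) = 38°C
68°C vs 38°C → primer 1 is higher.

Primer 1, 68°C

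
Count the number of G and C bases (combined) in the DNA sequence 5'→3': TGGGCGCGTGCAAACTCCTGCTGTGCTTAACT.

18

Counting bases: G=9, C=9, A=5, T=9
Total G or C: 9 + 9 = 18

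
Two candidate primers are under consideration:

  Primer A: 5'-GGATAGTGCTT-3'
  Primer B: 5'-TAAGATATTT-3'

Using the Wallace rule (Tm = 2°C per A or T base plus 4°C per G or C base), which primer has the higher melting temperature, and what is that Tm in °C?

Primer A: A+T=6, G+C=5 → Tm = 2(6)+4(5) = 32°C
Primer B: A+T=9, G+C=1 → Tm = 2(9)+4(1) = 22°C
32°C vs 22°C → primer A is higher.

Primer A, 32°C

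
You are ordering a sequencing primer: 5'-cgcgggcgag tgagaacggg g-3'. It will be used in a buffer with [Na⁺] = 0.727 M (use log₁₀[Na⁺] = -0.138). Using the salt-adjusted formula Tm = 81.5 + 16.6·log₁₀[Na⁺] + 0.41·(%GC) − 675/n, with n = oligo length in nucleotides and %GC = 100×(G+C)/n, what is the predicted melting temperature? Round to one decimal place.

Length n = 21. G=12, T=1, A=4, C=4
G+C = 16, so %GC = 16/21 × 100 = 76.19%
Salt term: 16.6 × (-0.138) = -2.291
GC term: 0.41 × 76.19 = 31.238; length term: −675/21 = −32.143
Tm = 81.5 + (-2.291) + 31.238 − 32.143 = 78.304 → 78.3°C

78.3°C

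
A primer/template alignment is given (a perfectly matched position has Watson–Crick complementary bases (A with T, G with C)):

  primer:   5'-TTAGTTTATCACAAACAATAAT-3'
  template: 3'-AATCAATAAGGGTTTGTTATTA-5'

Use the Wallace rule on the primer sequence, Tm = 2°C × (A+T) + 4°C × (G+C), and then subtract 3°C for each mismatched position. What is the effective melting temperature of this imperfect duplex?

Primer base counts: A=10, T=8, G=1, C=3 → A+T=18, G+C=4
Perfect-match Tm = 2(18) + 4(4) = 36 + 16 = 52°C
Mismatches (positions where the bases are not complementary): 3 (at positions 7, 8, 11)
Effective Tm = 52 − 3×3 = 52 − 9 = 43°C

43°C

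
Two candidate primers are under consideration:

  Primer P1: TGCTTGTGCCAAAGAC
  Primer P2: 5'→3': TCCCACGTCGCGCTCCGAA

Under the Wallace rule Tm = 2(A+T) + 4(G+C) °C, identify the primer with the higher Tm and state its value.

Primer P1: A+T=8, G+C=8 → Tm = 2(8)+4(8) = 48°C
Primer P2: A+T=6, G+C=13 → Tm = 2(6)+4(13) = 64°C
48°C vs 64°C → primer P2 is higher.

Primer P2, 64°C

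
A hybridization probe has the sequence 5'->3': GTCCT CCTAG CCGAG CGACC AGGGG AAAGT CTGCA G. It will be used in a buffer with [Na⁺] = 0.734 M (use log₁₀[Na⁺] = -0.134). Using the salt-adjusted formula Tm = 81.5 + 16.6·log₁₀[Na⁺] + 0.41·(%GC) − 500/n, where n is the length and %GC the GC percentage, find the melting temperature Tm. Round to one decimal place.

Length n = 36. Scanning the sequence gives A=8, C=11, G=12, T=5.
G+C = 23, so %GC = 23/36 × 100 = 63.889%
Salt term: 16.6 × (-0.134) = -2.224
GC term: 0.41 × 63.889 = 26.194; length term: −500/36 = −13.889
Tm = 81.5 + (-2.224) + 26.194 − 13.889 = 91.581 → 91.6°C

91.6°C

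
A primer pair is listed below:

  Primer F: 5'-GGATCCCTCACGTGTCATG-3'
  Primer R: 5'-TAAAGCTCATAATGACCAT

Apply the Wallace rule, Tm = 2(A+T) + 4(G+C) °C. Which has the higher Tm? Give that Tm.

Primer F, 60°C

Primer F: A+T=8, G+C=11 → Tm = 2(8)+4(11) = 60°C
Primer R: A+T=13, G+C=6 → Tm = 2(13)+4(6) = 50°C
60°C vs 50°C → primer F is higher.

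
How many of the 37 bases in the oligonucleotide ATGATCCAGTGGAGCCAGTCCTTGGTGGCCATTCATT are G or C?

Scanning the sequence gives T=11, C=9, G=10, A=7.
G+C = 10 + 9 = 19

19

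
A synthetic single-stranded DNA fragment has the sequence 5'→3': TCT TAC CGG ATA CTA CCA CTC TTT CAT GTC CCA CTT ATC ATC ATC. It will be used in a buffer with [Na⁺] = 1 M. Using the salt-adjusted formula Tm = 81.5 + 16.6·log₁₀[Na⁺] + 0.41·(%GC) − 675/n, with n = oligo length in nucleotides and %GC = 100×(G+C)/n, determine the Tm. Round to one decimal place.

Length n = 45. C=16, A=10, T=16, G=3
G+C = 19, so %GC = 19/45 × 100 = 42.222%
Salt term: 16.6 × (0) = 0
GC term: 0.41 × 42.222 = 17.311; length term: −675/45 = −15
Tm = 81.5 + (0) + 17.311 − 15 = 83.811 → 83.8°C

83.8°C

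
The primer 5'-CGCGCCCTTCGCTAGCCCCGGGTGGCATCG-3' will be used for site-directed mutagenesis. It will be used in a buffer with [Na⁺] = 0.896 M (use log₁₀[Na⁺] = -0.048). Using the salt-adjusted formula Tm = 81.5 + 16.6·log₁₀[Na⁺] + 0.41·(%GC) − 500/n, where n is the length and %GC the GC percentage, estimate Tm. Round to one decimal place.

95.5°C

Length n = 30. Scanning the sequence gives T=5, A=2, C=13, G=10.
G+C = 23, so %GC = 23/30 × 100 = 76.667%
Salt term: 16.6 × (-0.048) = -0.797
GC term: 0.41 × 76.667 = 31.433; length term: −500/30 = −16.667
Tm = 81.5 + (-0.797) + 31.433 − 16.667 = 95.469 → 95.5°C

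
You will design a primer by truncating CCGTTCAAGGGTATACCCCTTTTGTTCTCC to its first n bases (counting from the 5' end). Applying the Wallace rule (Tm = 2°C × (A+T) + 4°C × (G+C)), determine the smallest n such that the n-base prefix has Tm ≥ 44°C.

n = 15

First 14 bases: CCGTTCAAGGGTAT → Tm = 42°C (< 44°C)
First 15 bases: CCGTTCAAGGGTATA → Tm = 44°C (≥ 44°C)
Each additional base adds 2°C (A/T) or 4°C (G/C), so Tm is non-decreasing in n; n = 15 is the first length to reach 44°C.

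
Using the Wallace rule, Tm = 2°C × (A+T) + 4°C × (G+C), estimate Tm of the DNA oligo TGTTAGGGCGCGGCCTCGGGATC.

78°C

Base counts: T=5, G=10, C=6, A=2
A+T = 7, G+C = 16
Tm = 2×7 + 4×16 = 78°C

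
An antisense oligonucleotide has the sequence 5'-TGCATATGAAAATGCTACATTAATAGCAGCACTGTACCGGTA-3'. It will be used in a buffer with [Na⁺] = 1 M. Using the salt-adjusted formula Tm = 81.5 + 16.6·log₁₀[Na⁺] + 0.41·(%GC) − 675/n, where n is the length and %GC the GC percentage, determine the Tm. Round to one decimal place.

81.0°C

Length n = 42. Base counts: T=11, G=8, A=15, C=8
G+C = 16, so %GC = 16/42 × 100 = 38.095%
Salt term: 16.6 × (0) = 0
GC term: 0.41 × 38.095 = 15.619; length term: −675/42 = −16.071
Tm = 81.5 + (0) + 15.619 − 16.071 = 81.048 → 81.0°C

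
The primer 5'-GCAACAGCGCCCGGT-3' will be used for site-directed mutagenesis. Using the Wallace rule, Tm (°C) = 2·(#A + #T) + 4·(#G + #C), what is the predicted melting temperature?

Counting bases: C=6, G=5, T=1, A=3
So N_AT = 4 and N_GC = 11.
Tm = 2(4) + 4(11) = 8 + 44 = 52°C

52°C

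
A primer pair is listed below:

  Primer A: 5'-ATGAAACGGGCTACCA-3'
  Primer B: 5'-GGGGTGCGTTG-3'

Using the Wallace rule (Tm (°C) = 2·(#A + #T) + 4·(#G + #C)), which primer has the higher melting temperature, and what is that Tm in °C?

Primer A: A+T=8, G+C=8 → Tm = 2(8)+4(8) = 48°C
Primer B: A+T=3, G+C=8 → Tm = 2(3)+4(8) = 38°C
48°C vs 38°C → primer A is higher.

Primer A, 48°C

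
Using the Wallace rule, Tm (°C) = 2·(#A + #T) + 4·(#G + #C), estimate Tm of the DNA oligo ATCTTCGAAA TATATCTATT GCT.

58°C

G=2, A=7, C=4, T=10
So N_AT = 17 and N_GC = 6.
Tm = 2(17) + 4(6) = 34 + 24 = 58°C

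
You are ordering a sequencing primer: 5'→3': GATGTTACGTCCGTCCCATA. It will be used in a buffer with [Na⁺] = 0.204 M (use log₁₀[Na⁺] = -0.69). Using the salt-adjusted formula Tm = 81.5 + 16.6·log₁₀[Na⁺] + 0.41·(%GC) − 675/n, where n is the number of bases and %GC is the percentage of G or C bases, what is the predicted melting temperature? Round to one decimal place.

Length n = 20. G=4, T=6, C=6, A=4
G+C = 10, so %GC = 10/20 × 100 = 50%
Salt term: 16.6 × (-0.69) = -11.454
GC term: 0.41 × 50 = 20.5; length term: −675/20 = −33.75
Tm = 81.5 + (-11.454) + 20.5 − 33.75 = 56.796 → 56.8°C

56.8°C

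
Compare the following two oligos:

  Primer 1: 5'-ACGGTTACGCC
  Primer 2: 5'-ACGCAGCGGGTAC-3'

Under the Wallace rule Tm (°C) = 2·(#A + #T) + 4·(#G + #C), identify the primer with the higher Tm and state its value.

Primer 1: A+T=4, G+C=7 → Tm = 2(4)+4(7) = 36°C
Primer 2: A+T=4, G+C=9 → Tm = 2(4)+4(9) = 44°C
36°C vs 44°C → primer 2 is higher.

Primer 2, 44°C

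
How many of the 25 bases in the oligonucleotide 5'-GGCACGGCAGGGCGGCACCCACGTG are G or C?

Scanning the sequence gives A=4, G=11, T=1, C=9.
Total G or C: 11 + 9 = 20

20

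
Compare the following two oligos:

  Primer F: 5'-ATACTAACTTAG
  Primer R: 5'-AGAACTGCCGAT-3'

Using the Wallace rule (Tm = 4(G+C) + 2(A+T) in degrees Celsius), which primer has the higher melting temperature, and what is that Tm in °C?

Primer R, 36°C

Primer F: A+T=9, G+C=3 → Tm = 2(9)+4(3) = 30°C
Primer R: A+T=6, G+C=6 → Tm = 2(6)+4(6) = 36°C
30°C vs 36°C → primer R is higher.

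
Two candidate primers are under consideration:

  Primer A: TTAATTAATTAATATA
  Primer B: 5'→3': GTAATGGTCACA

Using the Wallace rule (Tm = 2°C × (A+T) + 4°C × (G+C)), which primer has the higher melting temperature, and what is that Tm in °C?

Primer B, 34°C

Primer A: A+T=16, G+C=0 → Tm = 2(16)+4(0) = 32°C
Primer B: A+T=7, G+C=5 → Tm = 2(7)+4(5) = 34°C
32°C vs 34°C → primer B is higher.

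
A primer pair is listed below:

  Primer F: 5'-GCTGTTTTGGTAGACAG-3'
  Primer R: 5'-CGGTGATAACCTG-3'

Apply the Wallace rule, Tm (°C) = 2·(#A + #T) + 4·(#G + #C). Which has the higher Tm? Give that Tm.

Primer F, 50°C

Primer F: A+T=9, G+C=8 → Tm = 2(9)+4(8) = 50°C
Primer R: A+T=6, G+C=7 → Tm = 2(6)+4(7) = 40°C
50°C vs 40°C → primer F is higher.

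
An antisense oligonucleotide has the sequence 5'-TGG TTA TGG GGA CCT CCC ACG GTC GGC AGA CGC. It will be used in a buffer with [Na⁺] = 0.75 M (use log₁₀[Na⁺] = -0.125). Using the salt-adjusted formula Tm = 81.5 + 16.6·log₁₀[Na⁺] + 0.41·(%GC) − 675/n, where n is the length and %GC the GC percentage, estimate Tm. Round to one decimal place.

Length n = 33. Scanning the sequence gives G=12, C=10, A=5, T=6.
G+C = 22, so %GC = 22/33 × 100 = 66.667%
Salt term: 16.6 × (-0.125) = -2.075
GC term: 0.41 × 66.667 = 27.333; length term: −675/33 = −20.455
Tm = 81.5 + (-2.075) + 27.333 − 20.455 = 86.303 → 86.3°C

86.3°C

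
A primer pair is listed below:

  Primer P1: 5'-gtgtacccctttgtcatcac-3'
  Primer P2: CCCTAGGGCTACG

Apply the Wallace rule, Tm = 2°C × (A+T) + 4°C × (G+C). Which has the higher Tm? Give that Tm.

Primer P1, 60°C

Primer P1: A+T=10, G+C=10 → Tm = 2(10)+4(10) = 60°C
Primer P2: A+T=4, G+C=9 → Tm = 2(4)+4(9) = 44°C
60°C vs 44°C → primer P1 is higher.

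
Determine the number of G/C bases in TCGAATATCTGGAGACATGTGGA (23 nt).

10

Scanning the sequence gives A=7, G=7, T=6, C=3.
G+C = 7 + 3 = 10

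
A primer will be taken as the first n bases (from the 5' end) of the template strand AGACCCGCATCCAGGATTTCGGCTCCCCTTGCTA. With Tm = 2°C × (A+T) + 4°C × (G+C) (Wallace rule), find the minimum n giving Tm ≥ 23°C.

n = 7

First 6 bases: AGACCC → Tm = 20°C (< 23°C)
First 7 bases: AGACCCG → Tm = 24°C (≥ 23°C)
Each additional base adds 2°C (A/T) or 4°C (G/C), so Tm is non-decreasing in n; n = 7 is the first length to reach 23°C.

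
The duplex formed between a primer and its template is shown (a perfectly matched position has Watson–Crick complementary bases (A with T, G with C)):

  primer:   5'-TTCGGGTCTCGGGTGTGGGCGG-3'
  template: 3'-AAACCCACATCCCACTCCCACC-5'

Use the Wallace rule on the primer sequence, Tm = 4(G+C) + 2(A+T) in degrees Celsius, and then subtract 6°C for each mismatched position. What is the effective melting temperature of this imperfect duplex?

46°C

Primer base counts: A=0, T=6, G=12, C=4 → A+T=6, G+C=16
Perfect-match Tm = 2(6) + 4(16) = 12 + 64 = 76°C
Mismatches (positions where the bases are not complementary): 5 (at positions 3, 8, 10, 16, 20)
Effective Tm = 76 − 5×6 = 76 − 30 = 46°C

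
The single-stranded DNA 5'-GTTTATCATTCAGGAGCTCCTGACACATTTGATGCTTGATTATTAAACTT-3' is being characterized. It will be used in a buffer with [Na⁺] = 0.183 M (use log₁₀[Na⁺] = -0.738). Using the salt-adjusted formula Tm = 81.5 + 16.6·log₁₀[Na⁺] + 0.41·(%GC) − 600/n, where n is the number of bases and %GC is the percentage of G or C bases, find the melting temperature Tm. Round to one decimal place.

Length n = 50. Scanning the sequence gives T=20, A=13, G=8, C=9.
G+C = 17, so %GC = 17/50 × 100 = 34%
Salt term: 16.6 × (-0.738) = -12.251
GC term: 0.41 × 34 = 13.94; length term: −600/50 = −12
Tm = 81.5 + (-12.251) + 13.94 − 12 = 71.189 → 71.2°C

71.2°C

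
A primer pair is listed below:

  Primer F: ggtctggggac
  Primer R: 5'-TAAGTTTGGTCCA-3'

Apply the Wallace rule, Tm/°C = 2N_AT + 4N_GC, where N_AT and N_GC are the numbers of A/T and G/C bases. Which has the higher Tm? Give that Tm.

Primer F: A+T=3, G+C=8 → Tm = 2(3)+4(8) = 38°C
Primer R: A+T=8, G+C=5 → Tm = 2(8)+4(5) = 36°C
38°C vs 36°C → primer F is higher.

Primer F, 38°C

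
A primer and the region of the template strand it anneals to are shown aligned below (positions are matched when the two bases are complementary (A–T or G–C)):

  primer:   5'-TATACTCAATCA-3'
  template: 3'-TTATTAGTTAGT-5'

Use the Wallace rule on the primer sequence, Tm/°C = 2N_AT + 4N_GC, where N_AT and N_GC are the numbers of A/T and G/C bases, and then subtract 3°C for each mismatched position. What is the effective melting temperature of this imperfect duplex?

Primer base counts: A=5, T=4, G=0, C=3 → A+T=9, G+C=3
Perfect-match Tm = 2(9) + 4(3) = 18 + 12 = 30°C
Mismatches (positions where the bases are not complementary): 2 (at positions 1, 5)
Effective Tm = 30 − 2×3 = 30 − 6 = 24°C

24°C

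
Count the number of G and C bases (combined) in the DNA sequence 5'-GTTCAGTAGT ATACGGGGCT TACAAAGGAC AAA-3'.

14

Counting bases: T=7, A=12, G=9, C=5
G+C = 9 + 5 = 14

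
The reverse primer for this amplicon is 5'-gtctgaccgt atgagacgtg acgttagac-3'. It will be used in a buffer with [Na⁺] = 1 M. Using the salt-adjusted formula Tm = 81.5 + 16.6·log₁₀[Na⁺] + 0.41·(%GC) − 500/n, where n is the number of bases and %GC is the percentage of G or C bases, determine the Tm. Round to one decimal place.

Length n = 29. Base counts: G=9, A=7, T=7, C=6
G+C = 15, so %GC = 15/29 × 100 = 51.724%
Salt term: 16.6 × (0) = 0
GC term: 0.41 × 51.724 = 21.207; length term: −500/29 = −17.241
Tm = 81.5 + (0) + 21.207 − 17.241 = 85.466 → 85.5°C

85.5°C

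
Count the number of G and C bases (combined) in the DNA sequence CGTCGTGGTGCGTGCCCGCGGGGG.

T=4, C=7, A=0, G=13
Total G or C: 13 + 7 = 20

20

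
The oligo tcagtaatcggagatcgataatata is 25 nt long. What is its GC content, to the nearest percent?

T=7, A=10, G=5, C=3
G+C = 5 + 3 = 8 out of 25 bases
%GC = 8/25 × 100 = 32% ≈ 32%

32%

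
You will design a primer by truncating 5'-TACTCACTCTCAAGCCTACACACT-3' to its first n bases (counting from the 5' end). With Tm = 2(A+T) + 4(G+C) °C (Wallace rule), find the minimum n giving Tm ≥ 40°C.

n = 14

First 13 bases: TACTCACTCTCAA → Tm = 36°C (< 40°C)
First 14 bases: TACTCACTCTCAAG → Tm = 40°C (≥ 40°C)
Each additional base adds 2°C (A/T) or 4°C (G/C), so Tm is non-decreasing in n; n = 14 is the first length to reach 40°C.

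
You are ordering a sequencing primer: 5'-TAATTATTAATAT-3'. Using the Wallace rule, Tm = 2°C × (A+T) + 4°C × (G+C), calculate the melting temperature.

26°C

Scanning the sequence gives T=7, G=0, C=0, A=6.
So N_AT = 13 and N_GC = 0.
Tm = 4·0 + 2·13 = 0 + 26 = 26°C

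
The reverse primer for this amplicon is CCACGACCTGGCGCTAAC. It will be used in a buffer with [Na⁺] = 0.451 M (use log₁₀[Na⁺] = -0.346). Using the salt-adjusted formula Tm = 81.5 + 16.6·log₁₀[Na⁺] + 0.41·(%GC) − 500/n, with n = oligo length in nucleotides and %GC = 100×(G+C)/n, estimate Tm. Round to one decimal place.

75.3°C

Length n = 18. Scanning the sequence gives A=4, T=2, G=4, C=8.
G+C = 12, so %GC = 12/18 × 100 = 66.667%
Salt term: 16.6 × (-0.346) = -5.744
GC term: 0.41 × 66.667 = 27.333; length term: −500/18 = −27.778
Tm = 81.5 + (-5.744) + 27.333 − 27.778 = 75.311 → 75.3°C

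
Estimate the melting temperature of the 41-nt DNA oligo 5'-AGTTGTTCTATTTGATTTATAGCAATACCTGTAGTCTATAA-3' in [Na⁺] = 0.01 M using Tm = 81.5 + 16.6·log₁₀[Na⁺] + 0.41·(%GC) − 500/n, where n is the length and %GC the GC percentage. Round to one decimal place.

Length n = 41. Base counts: A=12, C=5, G=6, T=18
G+C = 11, so %GC = 11/41 × 100 = 26.829%
Salt term: 16.6 × (-2) = -33.2
GC term: 0.41 × 26.829 = 11; length term: −500/41 = −12.195
Tm = 81.5 + (-33.2) + 11 − 12.195 = 47.105 → 47.1°C

47.1°C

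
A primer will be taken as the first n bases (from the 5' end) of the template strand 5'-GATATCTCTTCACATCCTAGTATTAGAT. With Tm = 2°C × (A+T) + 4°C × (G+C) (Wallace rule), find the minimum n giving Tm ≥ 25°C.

n = 10

First 9 bases: GATATCTCT → Tm = 24°C (< 25°C)
First 10 bases: GATATCTCTT → Tm = 26°C (≥ 25°C)
Since every base adds ≥2°C, Tm only increases with n, so the threshold is first crossed at n = 10.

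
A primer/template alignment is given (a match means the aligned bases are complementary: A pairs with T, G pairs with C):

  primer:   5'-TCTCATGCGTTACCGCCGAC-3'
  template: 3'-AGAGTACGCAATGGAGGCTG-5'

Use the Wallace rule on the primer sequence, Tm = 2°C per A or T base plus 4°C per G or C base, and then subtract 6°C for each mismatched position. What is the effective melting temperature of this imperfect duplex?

Primer base counts: A=3, T=5, G=4, C=8 → A+T=8, G+C=12
Perfect-match Tm = 2(8) + 4(12) = 16 + 48 = 64°C
Mismatches (positions where the bases are not complementary): 1 (at position 15)
Effective Tm = 64 − 1×6 = 64 − 6 = 58°C

58°C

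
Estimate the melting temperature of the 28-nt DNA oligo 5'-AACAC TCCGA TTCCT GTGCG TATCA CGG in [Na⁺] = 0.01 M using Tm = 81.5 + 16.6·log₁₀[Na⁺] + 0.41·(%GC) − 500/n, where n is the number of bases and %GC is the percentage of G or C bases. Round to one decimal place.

52.4°C

Length n = 28. T=7, A=6, C=9, G=6
G+C = 15, so %GC = 15/28 × 100 = 53.571%
Salt term: 16.6 × (-2) = -33.2
GC term: 0.41 × 53.571 = 21.964; length term: −500/28 = −17.857
Tm = 81.5 + (-33.2) + 21.964 − 17.857 = 52.407 → 52.4°C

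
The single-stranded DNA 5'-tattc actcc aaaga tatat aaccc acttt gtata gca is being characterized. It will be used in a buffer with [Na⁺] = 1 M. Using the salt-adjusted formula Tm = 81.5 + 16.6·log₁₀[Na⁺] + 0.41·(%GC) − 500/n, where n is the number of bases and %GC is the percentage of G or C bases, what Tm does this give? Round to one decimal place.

Length n = 38. T=12, C=9, A=14, G=3
G+C = 12, so %GC = 12/38 × 100 = 31.579%
Salt term: 16.6 × (0) = 0
GC term: 0.41 × 31.579 = 12.947; length term: −500/38 = −13.158
Tm = 81.5 + (0) + 12.947 − 13.158 = 81.289 → 81.3°C

81.3°C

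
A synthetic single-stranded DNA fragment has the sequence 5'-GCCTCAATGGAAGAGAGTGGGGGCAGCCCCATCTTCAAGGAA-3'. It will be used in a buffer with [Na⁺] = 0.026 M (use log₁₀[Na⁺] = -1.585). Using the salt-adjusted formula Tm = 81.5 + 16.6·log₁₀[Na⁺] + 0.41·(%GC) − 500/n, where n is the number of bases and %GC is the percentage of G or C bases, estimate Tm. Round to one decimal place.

Length n = 42. Base counts: A=12, G=14, T=6, C=10
G+C = 24, so %GC = 24/42 × 100 = 57.143%
Salt term: 16.6 × (-1.585) = -26.311
GC term: 0.41 × 57.143 = 23.429; length term: −500/42 = −11.905
Tm = 81.5 + (-26.311) + 23.429 − 11.905 = 66.713 → 66.7°C

66.7°C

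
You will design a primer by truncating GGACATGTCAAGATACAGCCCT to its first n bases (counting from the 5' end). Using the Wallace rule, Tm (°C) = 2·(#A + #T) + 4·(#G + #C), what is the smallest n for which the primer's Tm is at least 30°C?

n = 10

First 9 bases: GGACATGTC → Tm = 28°C (< 30°C)
First 10 bases: GGACATGTCA → Tm = 30°C (≥ 30°C)
Since every base adds ≥2°C, Tm only increases with n, so the threshold is first crossed at n = 10.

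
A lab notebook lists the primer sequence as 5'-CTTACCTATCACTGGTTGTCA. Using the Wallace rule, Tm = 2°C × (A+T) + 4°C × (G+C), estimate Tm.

Scanning the sequence gives T=8, A=4, G=3, C=6.
So N_AT = 12 and N_GC = 9.
Tm = 4·9 + 2·12 = 36 + 24 = 60°C

60°C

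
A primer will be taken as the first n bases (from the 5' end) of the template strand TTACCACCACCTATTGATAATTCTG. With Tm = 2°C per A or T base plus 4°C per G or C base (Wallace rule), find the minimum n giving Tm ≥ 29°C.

First 9 bases: TTACCACCA → Tm = 26°C (< 29°C)
First 10 bases: TTACCACCAC → Tm = 30°C (≥ 29°C)
Each additional base adds 2°C (A/T) or 4°C (G/C), so Tm is non-decreasing in n; n = 10 is the first length to reach 29°C.

n = 10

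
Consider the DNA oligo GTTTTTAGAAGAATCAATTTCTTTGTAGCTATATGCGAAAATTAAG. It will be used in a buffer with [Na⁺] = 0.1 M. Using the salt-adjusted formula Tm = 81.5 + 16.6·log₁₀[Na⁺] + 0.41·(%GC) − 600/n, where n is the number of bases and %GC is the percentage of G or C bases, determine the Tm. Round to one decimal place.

62.6°C

Length n = 46. Counting bases: A=16, C=4, G=8, T=18
G+C = 12, so %GC = 12/46 × 100 = 26.087%
Salt term: 16.6 × (-1) = -16.6
GC term: 0.41 × 26.087 = 10.696; length term: −600/46 = −13.043
Tm = 81.5 + (-16.6) + 10.696 − 13.043 = 62.553 → 62.6°C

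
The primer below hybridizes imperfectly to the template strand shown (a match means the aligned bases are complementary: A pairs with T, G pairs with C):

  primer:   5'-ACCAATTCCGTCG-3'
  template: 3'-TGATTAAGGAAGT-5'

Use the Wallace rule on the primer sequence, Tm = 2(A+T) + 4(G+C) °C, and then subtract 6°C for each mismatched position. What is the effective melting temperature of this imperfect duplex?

22°C

Primer base counts: A=3, T=3, G=2, C=5 → A+T=6, G+C=7
Perfect-match Tm = 2(6) + 4(7) = 12 + 28 = 40°C
Mismatches (positions where the bases are not complementary): 3 (at positions 3, 10, 13)
Effective Tm = 40 − 3×6 = 40 − 18 = 22°C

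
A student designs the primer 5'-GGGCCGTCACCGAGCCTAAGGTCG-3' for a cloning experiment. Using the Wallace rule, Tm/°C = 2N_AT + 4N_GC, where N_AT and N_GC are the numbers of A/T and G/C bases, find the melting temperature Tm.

82°C

A=4, G=9, C=8, T=3
A+T = 7, G+C = 17
Tm = 2×7 + 4×17 = 82°C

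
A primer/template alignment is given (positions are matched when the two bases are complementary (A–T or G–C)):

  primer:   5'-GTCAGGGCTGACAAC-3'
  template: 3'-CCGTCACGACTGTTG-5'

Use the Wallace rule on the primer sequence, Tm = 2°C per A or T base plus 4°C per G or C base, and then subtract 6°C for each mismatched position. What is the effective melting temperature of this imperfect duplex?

Primer base counts: A=4, T=2, G=5, C=4 → A+T=6, G+C=9
Perfect-match Tm = 2(6) + 4(9) = 12 + 36 = 48°C
Mismatches (positions where the bases are not complementary): 2 (at positions 2, 6)
Effective Tm = 48 − 2×6 = 48 − 12 = 36°C

36°C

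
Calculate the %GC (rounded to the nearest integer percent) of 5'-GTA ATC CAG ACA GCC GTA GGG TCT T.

52%

Scanning the sequence gives T=6, A=6, G=7, C=6.
G+C = 7 + 6 = 13 out of 25 bases
%GC = 13/25 × 100 = 52% ≈ 52%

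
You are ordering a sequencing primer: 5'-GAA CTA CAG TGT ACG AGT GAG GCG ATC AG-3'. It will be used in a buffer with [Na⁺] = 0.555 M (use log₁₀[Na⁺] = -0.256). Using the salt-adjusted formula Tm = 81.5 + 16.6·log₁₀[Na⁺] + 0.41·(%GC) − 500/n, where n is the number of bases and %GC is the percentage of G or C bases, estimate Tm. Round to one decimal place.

Length n = 29. Counting bases: A=9, G=10, C=5, T=5
G+C = 15, so %GC = 15/29 × 100 = 51.724%
Salt term: 16.6 × (-0.256) = -4.25
GC term: 0.41 × 51.724 = 21.207; length term: −500/29 = −17.241
Tm = 81.5 + (-4.25) + 21.207 − 17.241 = 81.216 → 81.2°C

81.2°C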